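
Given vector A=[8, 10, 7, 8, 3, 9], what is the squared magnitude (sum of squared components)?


|A|^2 = sum of squared components
A[0]^2 = 8^2 = 64
A[1]^2 = 10^2 = 100
A[2]^2 = 7^2 = 49
A[3]^2 = 8^2 = 64
A[4]^2 = 3^2 = 9
A[5]^2 = 9^2 = 81
Sum = 64 + 100 + 49 + 64 + 9 + 81 = 367

367


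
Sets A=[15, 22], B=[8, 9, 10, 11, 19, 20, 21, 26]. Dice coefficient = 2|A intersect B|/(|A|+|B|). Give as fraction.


A intersect B = []
|A intersect B| = 0
|A| = 2, |B| = 8
Dice = 2*0 / (2+8)
= 0 / 10 = 0

0


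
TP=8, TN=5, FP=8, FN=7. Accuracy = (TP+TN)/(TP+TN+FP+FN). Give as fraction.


Accuracy = (TP + TN) / (TP + TN + FP + FN)
TP + TN = 8 + 5 = 13
Total = 8 + 5 + 8 + 7 = 28
Accuracy = 13 / 28 = 13/28

13/28


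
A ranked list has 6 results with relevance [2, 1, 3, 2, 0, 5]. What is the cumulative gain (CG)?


Cumulative Gain = sum of relevance scores
Position 1: rel=2, running sum=2
Position 2: rel=1, running sum=3
Position 3: rel=3, running sum=6
Position 4: rel=2, running sum=8
Position 5: rel=0, running sum=8
Position 6: rel=5, running sum=13
CG = 13

13


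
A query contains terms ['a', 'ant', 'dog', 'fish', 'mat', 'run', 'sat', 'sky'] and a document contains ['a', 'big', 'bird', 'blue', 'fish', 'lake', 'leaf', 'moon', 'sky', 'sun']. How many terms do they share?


Query terms: ['a', 'ant', 'dog', 'fish', 'mat', 'run', 'sat', 'sky']
Document terms: ['a', 'big', 'bird', 'blue', 'fish', 'lake', 'leaf', 'moon', 'sky', 'sun']
Common terms: ['a', 'fish', 'sky']
Overlap count = 3

3


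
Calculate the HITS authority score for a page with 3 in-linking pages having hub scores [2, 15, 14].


Authority = sum of hub scores of in-linkers
In-link 1: hub score = 2
In-link 2: hub score = 15
In-link 3: hub score = 14
Authority = 2 + 15 + 14 = 31

31


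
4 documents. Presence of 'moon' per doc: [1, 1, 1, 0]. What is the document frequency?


Checking each document for 'moon':
Doc 1: present
Doc 2: present
Doc 3: present
Doc 4: absent
df = sum of presences = 1 + 1 + 1 + 0 = 3

3


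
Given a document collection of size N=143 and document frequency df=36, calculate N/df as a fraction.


IDF ratio = N / df
= 143 / 36
= 143/36

143/36


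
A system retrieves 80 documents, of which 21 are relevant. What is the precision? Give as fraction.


Precision = relevant_retrieved / total_retrieved
= 21 / 80
= 21 / (21 + 59)
= 21/80

21/80


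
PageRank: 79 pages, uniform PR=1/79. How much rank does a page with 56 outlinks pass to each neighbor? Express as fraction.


Initial PR = 1/79 = 1/79
Outlinks = 56
Contribution per link = PR / outlinks
= 1/79 / 56
= 1/4424

1/4424


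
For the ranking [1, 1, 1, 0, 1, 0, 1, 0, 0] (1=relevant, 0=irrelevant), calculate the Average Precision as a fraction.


Computing P@k for each relevant position:
Position 1: relevant, P@1 = 1/1 = 1
Position 2: relevant, P@2 = 2/2 = 1
Position 3: relevant, P@3 = 3/3 = 1
Position 4: not relevant
Position 5: relevant, P@5 = 4/5 = 4/5
Position 6: not relevant
Position 7: relevant, P@7 = 5/7 = 5/7
Position 8: not relevant
Position 9: not relevant
Sum of P@k = 1 + 1 + 1 + 4/5 + 5/7 = 158/35
AP = 158/35 / 5 = 158/175

158/175


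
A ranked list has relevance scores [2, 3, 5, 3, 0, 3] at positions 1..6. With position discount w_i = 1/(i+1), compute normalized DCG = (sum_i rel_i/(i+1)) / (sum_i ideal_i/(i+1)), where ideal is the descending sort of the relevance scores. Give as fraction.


Position discount weights w_i = 1/(i+1) for i=1..6:
Weights = [1/2, 1/3, 1/4, 1/5, 1/6, 1/7]
Actual relevance: [2, 3, 5, 3, 0, 3]
DCG = 2/2 + 3/3 + 5/4 + 3/5 + 0/6 + 3/7 = 599/140
Ideal relevance (sorted desc): [5, 3, 3, 3, 2, 0]
Ideal DCG = 5/2 + 3/3 + 3/4 + 3/5 + 2/6 + 0/7 = 311/60
nDCG = DCG / ideal_DCG = 599/140 / 311/60 = 1797/2177

1797/2177


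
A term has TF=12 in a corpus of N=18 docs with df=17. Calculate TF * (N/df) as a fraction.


TF * (N/df)
= 12 * (18/17)
= 12 * 18/17
= 216/17

216/17


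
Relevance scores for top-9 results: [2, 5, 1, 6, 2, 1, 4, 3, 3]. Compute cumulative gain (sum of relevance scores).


Cumulative Gain = sum of relevance scores
Position 1: rel=2, running sum=2
Position 2: rel=5, running sum=7
Position 3: rel=1, running sum=8
Position 4: rel=6, running sum=14
Position 5: rel=2, running sum=16
Position 6: rel=1, running sum=17
Position 7: rel=4, running sum=21
Position 8: rel=3, running sum=24
Position 9: rel=3, running sum=27
CG = 27

27


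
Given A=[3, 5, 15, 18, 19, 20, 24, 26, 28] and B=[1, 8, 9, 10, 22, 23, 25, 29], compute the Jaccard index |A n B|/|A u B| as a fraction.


A intersect B = []
|A intersect B| = 0
A union B = [1, 3, 5, 8, 9, 10, 15, 18, 19, 20, 22, 23, 24, 25, 26, 28, 29]
|A union B| = 17
Jaccard = 0/17 = 0

0


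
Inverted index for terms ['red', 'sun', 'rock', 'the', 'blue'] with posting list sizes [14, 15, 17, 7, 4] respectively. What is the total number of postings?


Summing posting list sizes:
'red': 14 postings
'sun': 15 postings
'rock': 17 postings
'the': 7 postings
'blue': 4 postings
Total = 14 + 15 + 17 + 7 + 4 = 57

57


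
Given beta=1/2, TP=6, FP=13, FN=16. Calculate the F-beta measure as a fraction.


P = TP/(TP+FP) = 6/19 = 6/19
R = TP/(TP+FN) = 6/22 = 3/11
beta^2 = 1/2^2 = 1/4
(1 + beta^2) = 5/4
Numerator = (1+beta^2)*P*R = 45/418
Denominator = beta^2*P + R = 3/38 + 3/11 = 147/418
F_beta = 15/49

15/49


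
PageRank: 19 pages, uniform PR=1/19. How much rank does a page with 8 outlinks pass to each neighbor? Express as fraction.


Initial PR = 1/19 = 1/19
Outlinks = 8
Contribution per link = PR / outlinks
= 1/19 / 8
= 1/152

1/152


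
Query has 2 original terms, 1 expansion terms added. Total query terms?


Original terms: 2
Expansion terms: 1
Total = 2 + 1 = 3

3


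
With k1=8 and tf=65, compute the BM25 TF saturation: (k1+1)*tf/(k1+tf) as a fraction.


BM25 TF component = (k1+1)*tf / (k1+tf)
k1 = 8, tf = 65
Numerator = (8+1)*65 = 585
Denominator = 8 + 65 = 73
= 585/73 = 585/73

585/73


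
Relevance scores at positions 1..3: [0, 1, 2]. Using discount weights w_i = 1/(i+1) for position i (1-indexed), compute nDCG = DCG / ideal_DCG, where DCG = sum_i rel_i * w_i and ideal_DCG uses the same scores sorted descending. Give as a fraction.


Position discount weights w_i = 1/(i+1) for i=1..3:
Weights = [1/2, 1/3, 1/4]
Actual relevance: [0, 1, 2]
DCG = 0/2 + 1/3 + 2/4 = 5/6
Ideal relevance (sorted desc): [2, 1, 0]
Ideal DCG = 2/2 + 1/3 + 0/4 = 4/3
nDCG = DCG / ideal_DCG = 5/6 / 4/3 = 5/8

5/8


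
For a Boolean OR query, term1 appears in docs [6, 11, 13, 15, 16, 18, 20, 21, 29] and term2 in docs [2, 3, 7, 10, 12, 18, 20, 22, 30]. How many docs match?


Boolean OR: find union of posting lists
term1 docs: [6, 11, 13, 15, 16, 18, 20, 21, 29]
term2 docs: [2, 3, 7, 10, 12, 18, 20, 22, 30]
Union: [2, 3, 6, 7, 10, 11, 12, 13, 15, 16, 18, 20, 21, 22, 29, 30]
|union| = 16

16


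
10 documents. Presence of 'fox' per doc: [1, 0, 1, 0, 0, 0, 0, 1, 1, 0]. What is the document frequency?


Checking each document for 'fox':
Doc 1: present
Doc 2: absent
Doc 3: present
Doc 4: absent
Doc 5: absent
Doc 6: absent
Doc 7: absent
Doc 8: present
Doc 9: present
Doc 10: absent
df = sum of presences = 1 + 0 + 1 + 0 + 0 + 0 + 0 + 1 + 1 + 0 = 4

4


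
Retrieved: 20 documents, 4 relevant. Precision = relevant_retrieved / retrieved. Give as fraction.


Precision = relevant_retrieved / total_retrieved
= 4 / 20
= 4 / (4 + 16)
= 1/5

1/5


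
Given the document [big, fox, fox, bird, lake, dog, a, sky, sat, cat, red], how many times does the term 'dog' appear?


Document has 11 words
Scanning for 'dog':
Found at positions: [5]
Count = 1

1


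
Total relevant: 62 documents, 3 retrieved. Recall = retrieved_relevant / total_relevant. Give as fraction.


Recall = retrieved_relevant / total_relevant
= 3 / 62
= 3 / (3 + 59)
= 3/62

3/62


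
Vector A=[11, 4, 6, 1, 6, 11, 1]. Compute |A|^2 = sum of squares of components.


|A|^2 = sum of squared components
A[0]^2 = 11^2 = 121
A[1]^2 = 4^2 = 16
A[2]^2 = 6^2 = 36
A[3]^2 = 1^2 = 1
A[4]^2 = 6^2 = 36
A[5]^2 = 11^2 = 121
A[6]^2 = 1^2 = 1
Sum = 121 + 16 + 36 + 1 + 36 + 121 + 1 = 332

332


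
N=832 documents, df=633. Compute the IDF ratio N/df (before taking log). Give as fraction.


IDF ratio = N / df
= 832 / 633
= 832/633

832/633


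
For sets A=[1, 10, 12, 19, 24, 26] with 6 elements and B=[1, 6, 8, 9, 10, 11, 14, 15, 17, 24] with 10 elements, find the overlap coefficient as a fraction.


A intersect B = [1, 10, 24]
|A intersect B| = 3
min(|A|, |B|) = min(6, 10) = 6
Overlap = 3 / 6 = 1/2

1/2


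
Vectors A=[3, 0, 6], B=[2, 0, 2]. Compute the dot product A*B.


Dot product = sum of element-wise products
A[0]*B[0] = 3*2 = 6
A[1]*B[1] = 0*0 = 0
A[2]*B[2] = 6*2 = 12
Sum = 6 + 0 + 12 = 18

18


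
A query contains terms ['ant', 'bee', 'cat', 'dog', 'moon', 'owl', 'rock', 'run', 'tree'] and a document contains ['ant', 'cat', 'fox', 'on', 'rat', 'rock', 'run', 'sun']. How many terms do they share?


Query terms: ['ant', 'bee', 'cat', 'dog', 'moon', 'owl', 'rock', 'run', 'tree']
Document terms: ['ant', 'cat', 'fox', 'on', 'rat', 'rock', 'run', 'sun']
Common terms: ['ant', 'cat', 'rock', 'run']
Overlap count = 4

4


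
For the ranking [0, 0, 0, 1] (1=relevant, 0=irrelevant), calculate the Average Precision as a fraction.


Computing P@k for each relevant position:
Position 1: not relevant
Position 2: not relevant
Position 3: not relevant
Position 4: relevant, P@4 = 1/4 = 1/4
Sum of P@k = 1/4 = 1/4
AP = 1/4 / 1 = 1/4

1/4


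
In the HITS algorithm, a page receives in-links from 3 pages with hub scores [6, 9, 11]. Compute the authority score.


Authority = sum of hub scores of in-linkers
In-link 1: hub score = 6
In-link 2: hub score = 9
In-link 3: hub score = 11
Authority = 6 + 9 + 11 = 26

26


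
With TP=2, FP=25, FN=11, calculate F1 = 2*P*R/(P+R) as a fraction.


F1 = 2 * P * R / (P + R)
P = TP/(TP+FP) = 2/27 = 2/27
R = TP/(TP+FN) = 2/13 = 2/13
2 * P * R = 2 * 2/27 * 2/13 = 8/351
P + R = 2/27 + 2/13 = 80/351
F1 = 8/351 / 80/351 = 1/10

1/10


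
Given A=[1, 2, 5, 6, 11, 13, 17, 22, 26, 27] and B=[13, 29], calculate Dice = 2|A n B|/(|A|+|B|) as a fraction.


A intersect B = [13]
|A intersect B| = 1
|A| = 10, |B| = 2
Dice = 2*1 / (10+2)
= 2 / 12 = 1/6

1/6


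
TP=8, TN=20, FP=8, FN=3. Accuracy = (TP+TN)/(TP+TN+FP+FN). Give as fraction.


Accuracy = (TP + TN) / (TP + TN + FP + FN)
TP + TN = 8 + 20 = 28
Total = 8 + 20 + 8 + 3 = 39
Accuracy = 28 / 39 = 28/39

28/39


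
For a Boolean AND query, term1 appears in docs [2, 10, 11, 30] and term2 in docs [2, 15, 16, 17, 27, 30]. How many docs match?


Boolean AND: find intersection of posting lists
term1 docs: [2, 10, 11, 30]
term2 docs: [2, 15, 16, 17, 27, 30]
Intersection: [2, 30]
|intersection| = 2

2


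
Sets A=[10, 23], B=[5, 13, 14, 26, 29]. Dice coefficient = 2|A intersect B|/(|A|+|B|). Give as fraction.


A intersect B = []
|A intersect B| = 0
|A| = 2, |B| = 5
Dice = 2*0 / (2+5)
= 0 / 7 = 0

0


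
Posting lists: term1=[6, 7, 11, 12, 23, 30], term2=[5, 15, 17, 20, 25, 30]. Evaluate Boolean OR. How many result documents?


Boolean OR: find union of posting lists
term1 docs: [6, 7, 11, 12, 23, 30]
term2 docs: [5, 15, 17, 20, 25, 30]
Union: [5, 6, 7, 11, 12, 15, 17, 20, 23, 25, 30]
|union| = 11

11


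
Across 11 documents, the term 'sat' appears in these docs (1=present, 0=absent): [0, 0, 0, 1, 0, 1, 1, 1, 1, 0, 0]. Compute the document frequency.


Checking each document for 'sat':
Doc 1: absent
Doc 2: absent
Doc 3: absent
Doc 4: present
Doc 5: absent
Doc 6: present
Doc 7: present
Doc 8: present
Doc 9: present
Doc 10: absent
Doc 11: absent
df = sum of presences = 0 + 0 + 0 + 1 + 0 + 1 + 1 + 1 + 1 + 0 + 0 = 5

5


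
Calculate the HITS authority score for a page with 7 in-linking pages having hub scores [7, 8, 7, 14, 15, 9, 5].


Authority = sum of hub scores of in-linkers
In-link 1: hub score = 7
In-link 2: hub score = 8
In-link 3: hub score = 7
In-link 4: hub score = 14
In-link 5: hub score = 15
In-link 6: hub score = 9
In-link 7: hub score = 5
Authority = 7 + 8 + 7 + 14 + 15 + 9 + 5 = 65

65


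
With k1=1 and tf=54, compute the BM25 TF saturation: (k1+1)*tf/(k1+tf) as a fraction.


BM25 TF component = (k1+1)*tf / (k1+tf)
k1 = 1, tf = 54
Numerator = (1+1)*54 = 108
Denominator = 1 + 54 = 55
= 108/55 = 108/55

108/55


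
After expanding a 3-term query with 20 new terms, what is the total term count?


Original terms: 3
Expansion terms: 20
Total = 3 + 20 = 23

23


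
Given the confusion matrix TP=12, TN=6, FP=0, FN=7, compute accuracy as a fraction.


Accuracy = (TP + TN) / (TP + TN + FP + FN)
TP + TN = 12 + 6 = 18
Total = 12 + 6 + 0 + 7 = 25
Accuracy = 18 / 25 = 18/25

18/25


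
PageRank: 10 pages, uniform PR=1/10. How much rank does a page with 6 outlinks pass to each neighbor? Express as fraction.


Initial PR = 1/10 = 1/10
Outlinks = 6
Contribution per link = PR / outlinks
= 1/10 / 6
= 1/60

1/60


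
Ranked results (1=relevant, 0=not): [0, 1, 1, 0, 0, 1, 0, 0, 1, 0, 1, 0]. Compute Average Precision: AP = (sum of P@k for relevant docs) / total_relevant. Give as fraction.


Computing P@k for each relevant position:
Position 1: not relevant
Position 2: relevant, P@2 = 1/2 = 1/2
Position 3: relevant, P@3 = 2/3 = 2/3
Position 4: not relevant
Position 5: not relevant
Position 6: relevant, P@6 = 3/6 = 1/2
Position 7: not relevant
Position 8: not relevant
Position 9: relevant, P@9 = 4/9 = 4/9
Position 10: not relevant
Position 11: relevant, P@11 = 5/11 = 5/11
Position 12: not relevant
Sum of P@k = 1/2 + 2/3 + 1/2 + 4/9 + 5/11 = 254/99
AP = 254/99 / 5 = 254/495

254/495


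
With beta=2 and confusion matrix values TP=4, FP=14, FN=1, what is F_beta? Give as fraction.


P = TP/(TP+FP) = 4/18 = 2/9
R = TP/(TP+FN) = 4/5 = 4/5
beta^2 = 2^2 = 4
(1 + beta^2) = 5
Numerator = (1+beta^2)*P*R = 8/9
Denominator = beta^2*P + R = 8/9 + 4/5 = 76/45
F_beta = 10/19

10/19


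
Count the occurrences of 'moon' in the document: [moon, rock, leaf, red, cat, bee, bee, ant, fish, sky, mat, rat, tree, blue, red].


Document has 15 words
Scanning for 'moon':
Found at positions: [0]
Count = 1

1


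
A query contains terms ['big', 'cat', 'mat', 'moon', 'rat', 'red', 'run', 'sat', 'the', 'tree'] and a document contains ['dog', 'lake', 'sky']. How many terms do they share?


Query terms: ['big', 'cat', 'mat', 'moon', 'rat', 'red', 'run', 'sat', 'the', 'tree']
Document terms: ['dog', 'lake', 'sky']
Common terms: []
Overlap count = 0

0


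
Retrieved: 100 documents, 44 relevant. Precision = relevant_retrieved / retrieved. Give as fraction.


Precision = relevant_retrieved / total_retrieved
= 44 / 100
= 44 / (44 + 56)
= 11/25

11/25


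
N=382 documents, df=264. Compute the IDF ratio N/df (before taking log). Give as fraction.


IDF ratio = N / df
= 382 / 264
= 191/132

191/132


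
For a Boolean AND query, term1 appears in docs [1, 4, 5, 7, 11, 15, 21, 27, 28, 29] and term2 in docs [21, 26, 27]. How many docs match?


Boolean AND: find intersection of posting lists
term1 docs: [1, 4, 5, 7, 11, 15, 21, 27, 28, 29]
term2 docs: [21, 26, 27]
Intersection: [21, 27]
|intersection| = 2

2


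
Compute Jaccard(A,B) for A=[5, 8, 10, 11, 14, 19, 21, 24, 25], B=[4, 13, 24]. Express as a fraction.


A intersect B = [24]
|A intersect B| = 1
A union B = [4, 5, 8, 10, 11, 13, 14, 19, 21, 24, 25]
|A union B| = 11
Jaccard = 1/11 = 1/11

1/11


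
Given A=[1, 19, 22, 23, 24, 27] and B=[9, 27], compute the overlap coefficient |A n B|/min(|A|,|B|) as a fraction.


A intersect B = [27]
|A intersect B| = 1
min(|A|, |B|) = min(6, 2) = 2
Overlap = 1 / 2 = 1/2

1/2


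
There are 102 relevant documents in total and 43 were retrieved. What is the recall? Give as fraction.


Recall = retrieved_relevant / total_relevant
= 43 / 102
= 43 / (43 + 59)
= 43/102

43/102


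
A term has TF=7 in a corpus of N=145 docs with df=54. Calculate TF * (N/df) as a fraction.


TF * (N/df)
= 7 * (145/54)
= 7 * 145/54
= 1015/54

1015/54


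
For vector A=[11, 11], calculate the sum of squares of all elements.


|A|^2 = sum of squared components
A[0]^2 = 11^2 = 121
A[1]^2 = 11^2 = 121
Sum = 121 + 121 = 242

242


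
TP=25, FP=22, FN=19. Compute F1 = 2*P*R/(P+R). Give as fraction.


F1 = 2 * P * R / (P + R)
P = TP/(TP+FP) = 25/47 = 25/47
R = TP/(TP+FN) = 25/44 = 25/44
2 * P * R = 2 * 25/47 * 25/44 = 625/1034
P + R = 25/47 + 25/44 = 2275/2068
F1 = 625/1034 / 2275/2068 = 50/91

50/91


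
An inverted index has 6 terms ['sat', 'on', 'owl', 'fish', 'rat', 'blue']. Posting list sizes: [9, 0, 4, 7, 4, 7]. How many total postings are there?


Summing posting list sizes:
'sat': 9 postings
'on': 0 postings
'owl': 4 postings
'fish': 7 postings
'rat': 4 postings
'blue': 7 postings
Total = 9 + 0 + 4 + 7 + 4 + 7 = 31

31


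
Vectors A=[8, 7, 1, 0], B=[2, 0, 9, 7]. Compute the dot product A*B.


Dot product = sum of element-wise products
A[0]*B[0] = 8*2 = 16
A[1]*B[1] = 7*0 = 0
A[2]*B[2] = 1*9 = 9
A[3]*B[3] = 0*7 = 0
Sum = 16 + 0 + 9 + 0 = 25

25


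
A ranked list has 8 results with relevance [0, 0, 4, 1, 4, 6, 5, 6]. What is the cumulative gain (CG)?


Cumulative Gain = sum of relevance scores
Position 1: rel=0, running sum=0
Position 2: rel=0, running sum=0
Position 3: rel=4, running sum=4
Position 4: rel=1, running sum=5
Position 5: rel=4, running sum=9
Position 6: rel=6, running sum=15
Position 7: rel=5, running sum=20
Position 8: rel=6, running sum=26
CG = 26

26


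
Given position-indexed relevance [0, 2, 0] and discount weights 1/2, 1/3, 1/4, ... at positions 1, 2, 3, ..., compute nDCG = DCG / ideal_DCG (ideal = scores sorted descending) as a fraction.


Position discount weights w_i = 1/(i+1) for i=1..3:
Weights = [1/2, 1/3, 1/4]
Actual relevance: [0, 2, 0]
DCG = 0/2 + 2/3 + 0/4 = 2/3
Ideal relevance (sorted desc): [2, 0, 0]
Ideal DCG = 2/2 + 0/3 + 0/4 = 1
nDCG = DCG / ideal_DCG = 2/3 / 1 = 2/3

2/3


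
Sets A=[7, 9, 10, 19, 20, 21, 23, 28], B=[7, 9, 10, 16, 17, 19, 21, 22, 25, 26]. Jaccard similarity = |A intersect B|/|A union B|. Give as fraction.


A intersect B = [7, 9, 10, 19, 21]
|A intersect B| = 5
A union B = [7, 9, 10, 16, 17, 19, 20, 21, 22, 23, 25, 26, 28]
|A union B| = 13
Jaccard = 5/13 = 5/13

5/13


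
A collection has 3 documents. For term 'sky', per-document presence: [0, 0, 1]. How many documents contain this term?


Checking each document for 'sky':
Doc 1: absent
Doc 2: absent
Doc 3: present
df = sum of presences = 0 + 0 + 1 = 1

1


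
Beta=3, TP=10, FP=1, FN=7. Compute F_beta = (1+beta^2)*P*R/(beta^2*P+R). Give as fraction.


P = TP/(TP+FP) = 10/11 = 10/11
R = TP/(TP+FN) = 10/17 = 10/17
beta^2 = 3^2 = 9
(1 + beta^2) = 10
Numerator = (1+beta^2)*P*R = 1000/187
Denominator = beta^2*P + R = 90/11 + 10/17 = 1640/187
F_beta = 25/41

25/41


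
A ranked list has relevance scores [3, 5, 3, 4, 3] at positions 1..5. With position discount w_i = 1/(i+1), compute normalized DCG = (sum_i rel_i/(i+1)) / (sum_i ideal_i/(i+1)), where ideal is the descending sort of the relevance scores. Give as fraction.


Position discount weights w_i = 1/(i+1) for i=1..5:
Weights = [1/2, 1/3, 1/4, 1/5, 1/6]
Actual relevance: [3, 5, 3, 4, 3]
DCG = 3/2 + 5/3 + 3/4 + 4/5 + 3/6 = 313/60
Ideal relevance (sorted desc): [5, 4, 3, 3, 3]
Ideal DCG = 5/2 + 4/3 + 3/4 + 3/5 + 3/6 = 341/60
nDCG = DCG / ideal_DCG = 313/60 / 341/60 = 313/341

313/341


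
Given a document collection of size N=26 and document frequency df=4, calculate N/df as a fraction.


IDF ratio = N / df
= 26 / 4
= 13/2

13/2


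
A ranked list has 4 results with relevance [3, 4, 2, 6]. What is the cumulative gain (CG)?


Cumulative Gain = sum of relevance scores
Position 1: rel=3, running sum=3
Position 2: rel=4, running sum=7
Position 3: rel=2, running sum=9
Position 4: rel=6, running sum=15
CG = 15

15


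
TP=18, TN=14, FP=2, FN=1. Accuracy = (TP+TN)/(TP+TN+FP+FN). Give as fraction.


Accuracy = (TP + TN) / (TP + TN + FP + FN)
TP + TN = 18 + 14 = 32
Total = 18 + 14 + 2 + 1 = 35
Accuracy = 32 / 35 = 32/35

32/35


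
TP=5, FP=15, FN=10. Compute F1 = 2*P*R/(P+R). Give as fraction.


F1 = 2 * P * R / (P + R)
P = TP/(TP+FP) = 5/20 = 1/4
R = TP/(TP+FN) = 5/15 = 1/3
2 * P * R = 2 * 1/4 * 1/3 = 1/6
P + R = 1/4 + 1/3 = 7/12
F1 = 1/6 / 7/12 = 2/7

2/7


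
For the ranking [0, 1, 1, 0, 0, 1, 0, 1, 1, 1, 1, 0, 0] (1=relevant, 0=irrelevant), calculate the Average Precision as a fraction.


Computing P@k for each relevant position:
Position 1: not relevant
Position 2: relevant, P@2 = 1/2 = 1/2
Position 3: relevant, P@3 = 2/3 = 2/3
Position 4: not relevant
Position 5: not relevant
Position 6: relevant, P@6 = 3/6 = 1/2
Position 7: not relevant
Position 8: relevant, P@8 = 4/8 = 1/2
Position 9: relevant, P@9 = 5/9 = 5/9
Position 10: relevant, P@10 = 6/10 = 3/5
Position 11: relevant, P@11 = 7/11 = 7/11
Position 12: not relevant
Position 13: not relevant
Sum of P@k = 1/2 + 2/3 + 1/2 + 1/2 + 5/9 + 3/5 + 7/11 = 3919/990
AP = 3919/990 / 7 = 3919/6930

3919/6930


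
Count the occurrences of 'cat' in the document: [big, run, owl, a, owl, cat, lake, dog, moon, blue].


Document has 10 words
Scanning for 'cat':
Found at positions: [5]
Count = 1

1


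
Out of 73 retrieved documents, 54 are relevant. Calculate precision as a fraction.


Precision = relevant_retrieved / total_retrieved
= 54 / 73
= 54 / (54 + 19)
= 54/73

54/73


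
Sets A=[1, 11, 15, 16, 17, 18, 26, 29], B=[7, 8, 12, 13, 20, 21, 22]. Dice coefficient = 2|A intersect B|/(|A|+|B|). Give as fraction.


A intersect B = []
|A intersect B| = 0
|A| = 8, |B| = 7
Dice = 2*0 / (8+7)
= 0 / 15 = 0

0


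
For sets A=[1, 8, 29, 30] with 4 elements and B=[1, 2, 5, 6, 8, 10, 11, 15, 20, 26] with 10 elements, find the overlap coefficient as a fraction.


A intersect B = [1, 8]
|A intersect B| = 2
min(|A|, |B|) = min(4, 10) = 4
Overlap = 2 / 4 = 1/2

1/2


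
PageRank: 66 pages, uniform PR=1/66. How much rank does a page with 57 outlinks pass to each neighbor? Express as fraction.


Initial PR = 1/66 = 1/66
Outlinks = 57
Contribution per link = PR / outlinks
= 1/66 / 57
= 1/3762

1/3762


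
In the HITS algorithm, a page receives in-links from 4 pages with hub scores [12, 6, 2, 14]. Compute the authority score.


Authority = sum of hub scores of in-linkers
In-link 1: hub score = 12
In-link 2: hub score = 6
In-link 3: hub score = 2
In-link 4: hub score = 14
Authority = 12 + 6 + 2 + 14 = 34

34


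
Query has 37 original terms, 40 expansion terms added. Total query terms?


Original terms: 37
Expansion terms: 40
Total = 37 + 40 = 77

77


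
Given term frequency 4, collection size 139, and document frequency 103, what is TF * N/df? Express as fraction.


TF * (N/df)
= 4 * (139/103)
= 4 * 139/103
= 556/103

556/103


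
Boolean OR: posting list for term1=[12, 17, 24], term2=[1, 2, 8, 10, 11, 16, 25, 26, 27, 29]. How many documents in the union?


Boolean OR: find union of posting lists
term1 docs: [12, 17, 24]
term2 docs: [1, 2, 8, 10, 11, 16, 25, 26, 27, 29]
Union: [1, 2, 8, 10, 11, 12, 16, 17, 24, 25, 26, 27, 29]
|union| = 13

13


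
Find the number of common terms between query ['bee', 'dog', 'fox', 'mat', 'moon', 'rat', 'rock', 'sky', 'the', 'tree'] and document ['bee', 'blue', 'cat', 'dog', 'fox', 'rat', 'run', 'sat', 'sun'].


Query terms: ['bee', 'dog', 'fox', 'mat', 'moon', 'rat', 'rock', 'sky', 'the', 'tree']
Document terms: ['bee', 'blue', 'cat', 'dog', 'fox', 'rat', 'run', 'sat', 'sun']
Common terms: ['bee', 'dog', 'fox', 'rat']
Overlap count = 4

4


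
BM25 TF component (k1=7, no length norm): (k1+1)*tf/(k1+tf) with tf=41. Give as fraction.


BM25 TF component = (k1+1)*tf / (k1+tf)
k1 = 7, tf = 41
Numerator = (7+1)*41 = 328
Denominator = 7 + 41 = 48
= 328/48 = 41/6

41/6


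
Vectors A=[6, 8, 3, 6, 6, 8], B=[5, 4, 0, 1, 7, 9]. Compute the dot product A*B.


Dot product = sum of element-wise products
A[0]*B[0] = 6*5 = 30
A[1]*B[1] = 8*4 = 32
A[2]*B[2] = 3*0 = 0
A[3]*B[3] = 6*1 = 6
A[4]*B[4] = 6*7 = 42
A[5]*B[5] = 8*9 = 72
Sum = 30 + 32 + 0 + 6 + 42 + 72 = 182

182


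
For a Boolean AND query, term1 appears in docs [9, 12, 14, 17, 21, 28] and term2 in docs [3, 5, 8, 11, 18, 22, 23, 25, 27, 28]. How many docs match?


Boolean AND: find intersection of posting lists
term1 docs: [9, 12, 14, 17, 21, 28]
term2 docs: [3, 5, 8, 11, 18, 22, 23, 25, 27, 28]
Intersection: [28]
|intersection| = 1

1


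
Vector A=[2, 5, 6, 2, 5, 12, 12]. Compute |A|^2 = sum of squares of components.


|A|^2 = sum of squared components
A[0]^2 = 2^2 = 4
A[1]^2 = 5^2 = 25
A[2]^2 = 6^2 = 36
A[3]^2 = 2^2 = 4
A[4]^2 = 5^2 = 25
A[5]^2 = 12^2 = 144
A[6]^2 = 12^2 = 144
Sum = 4 + 25 + 36 + 4 + 25 + 144 + 144 = 382

382


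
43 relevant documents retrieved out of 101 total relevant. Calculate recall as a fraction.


Recall = retrieved_relevant / total_relevant
= 43 / 101
= 43 / (43 + 58)
= 43/101

43/101


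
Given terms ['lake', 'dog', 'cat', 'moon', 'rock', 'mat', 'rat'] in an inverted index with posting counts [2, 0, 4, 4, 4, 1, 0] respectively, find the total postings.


Summing posting list sizes:
'lake': 2 postings
'dog': 0 postings
'cat': 4 postings
'moon': 4 postings
'rock': 4 postings
'mat': 1 postings
'rat': 0 postings
Total = 2 + 0 + 4 + 4 + 4 + 1 + 0 = 15

15


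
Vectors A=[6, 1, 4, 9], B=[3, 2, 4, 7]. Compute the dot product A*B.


Dot product = sum of element-wise products
A[0]*B[0] = 6*3 = 18
A[1]*B[1] = 1*2 = 2
A[2]*B[2] = 4*4 = 16
A[3]*B[3] = 9*7 = 63
Sum = 18 + 2 + 16 + 63 = 99

99


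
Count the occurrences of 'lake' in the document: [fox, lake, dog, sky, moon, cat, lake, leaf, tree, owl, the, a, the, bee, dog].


Document has 15 words
Scanning for 'lake':
Found at positions: [1, 6]
Count = 2

2


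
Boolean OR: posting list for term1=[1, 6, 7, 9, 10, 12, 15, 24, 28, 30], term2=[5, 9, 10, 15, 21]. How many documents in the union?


Boolean OR: find union of posting lists
term1 docs: [1, 6, 7, 9, 10, 12, 15, 24, 28, 30]
term2 docs: [5, 9, 10, 15, 21]
Union: [1, 5, 6, 7, 9, 10, 12, 15, 21, 24, 28, 30]
|union| = 12

12


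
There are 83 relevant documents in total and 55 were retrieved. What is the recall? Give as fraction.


Recall = retrieved_relevant / total_relevant
= 55 / 83
= 55 / (55 + 28)
= 55/83

55/83


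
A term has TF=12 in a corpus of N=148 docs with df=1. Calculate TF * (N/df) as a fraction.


TF * (N/df)
= 12 * (148/1)
= 12 * 148
= 1776

1776


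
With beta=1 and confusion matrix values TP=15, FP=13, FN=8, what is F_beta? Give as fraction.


P = TP/(TP+FP) = 15/28 = 15/28
R = TP/(TP+FN) = 15/23 = 15/23
beta^2 = 1^2 = 1
(1 + beta^2) = 2
Numerator = (1+beta^2)*P*R = 225/322
Denominator = beta^2*P + R = 15/28 + 15/23 = 765/644
F_beta = 10/17

10/17


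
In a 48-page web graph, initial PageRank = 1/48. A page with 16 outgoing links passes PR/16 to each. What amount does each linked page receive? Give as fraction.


Initial PR = 1/48 = 1/48
Outlinks = 16
Contribution per link = PR / outlinks
= 1/48 / 16
= 1/768

1/768


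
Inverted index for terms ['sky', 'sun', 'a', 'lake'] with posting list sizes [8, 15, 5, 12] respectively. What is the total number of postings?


Summing posting list sizes:
'sky': 8 postings
'sun': 15 postings
'a': 5 postings
'lake': 12 postings
Total = 8 + 15 + 5 + 12 = 40

40


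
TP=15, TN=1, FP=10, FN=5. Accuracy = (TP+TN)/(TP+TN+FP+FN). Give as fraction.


Accuracy = (TP + TN) / (TP + TN + FP + FN)
TP + TN = 15 + 1 = 16
Total = 15 + 1 + 10 + 5 = 31
Accuracy = 16 / 31 = 16/31

16/31


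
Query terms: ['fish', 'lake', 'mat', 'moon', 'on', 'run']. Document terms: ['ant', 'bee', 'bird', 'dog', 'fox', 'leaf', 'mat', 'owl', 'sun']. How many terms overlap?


Query terms: ['fish', 'lake', 'mat', 'moon', 'on', 'run']
Document terms: ['ant', 'bee', 'bird', 'dog', 'fox', 'leaf', 'mat', 'owl', 'sun']
Common terms: ['mat']
Overlap count = 1

1


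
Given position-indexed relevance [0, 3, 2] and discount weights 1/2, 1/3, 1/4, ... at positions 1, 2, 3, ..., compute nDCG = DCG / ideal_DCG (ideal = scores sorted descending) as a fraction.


Position discount weights w_i = 1/(i+1) for i=1..3:
Weights = [1/2, 1/3, 1/4]
Actual relevance: [0, 3, 2]
DCG = 0/2 + 3/3 + 2/4 = 3/2
Ideal relevance (sorted desc): [3, 2, 0]
Ideal DCG = 3/2 + 2/3 + 0/4 = 13/6
nDCG = DCG / ideal_DCG = 3/2 / 13/6 = 9/13

9/13


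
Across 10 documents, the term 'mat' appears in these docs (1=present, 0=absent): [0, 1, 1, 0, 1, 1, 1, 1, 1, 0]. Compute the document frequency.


Checking each document for 'mat':
Doc 1: absent
Doc 2: present
Doc 3: present
Doc 4: absent
Doc 5: present
Doc 6: present
Doc 7: present
Doc 8: present
Doc 9: present
Doc 10: absent
df = sum of presences = 0 + 1 + 1 + 0 + 1 + 1 + 1 + 1 + 1 + 0 = 7

7


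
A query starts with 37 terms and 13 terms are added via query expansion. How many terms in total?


Original terms: 37
Expansion terms: 13
Total = 37 + 13 = 50

50


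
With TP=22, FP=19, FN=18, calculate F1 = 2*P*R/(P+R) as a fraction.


F1 = 2 * P * R / (P + R)
P = TP/(TP+FP) = 22/41 = 22/41
R = TP/(TP+FN) = 22/40 = 11/20
2 * P * R = 2 * 22/41 * 11/20 = 121/205
P + R = 22/41 + 11/20 = 891/820
F1 = 121/205 / 891/820 = 44/81

44/81


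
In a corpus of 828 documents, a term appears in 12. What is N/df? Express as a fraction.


IDF ratio = N / df
= 828 / 12
= 69

69


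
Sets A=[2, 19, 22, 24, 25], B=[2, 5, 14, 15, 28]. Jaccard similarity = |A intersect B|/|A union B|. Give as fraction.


A intersect B = [2]
|A intersect B| = 1
A union B = [2, 5, 14, 15, 19, 22, 24, 25, 28]
|A union B| = 9
Jaccard = 1/9 = 1/9

1/9


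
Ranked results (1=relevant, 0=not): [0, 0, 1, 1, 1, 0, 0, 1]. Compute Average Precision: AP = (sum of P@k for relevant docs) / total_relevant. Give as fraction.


Computing P@k for each relevant position:
Position 1: not relevant
Position 2: not relevant
Position 3: relevant, P@3 = 1/3 = 1/3
Position 4: relevant, P@4 = 2/4 = 1/2
Position 5: relevant, P@5 = 3/5 = 3/5
Position 6: not relevant
Position 7: not relevant
Position 8: relevant, P@8 = 4/8 = 1/2
Sum of P@k = 1/3 + 1/2 + 3/5 + 1/2 = 29/15
AP = 29/15 / 4 = 29/60

29/60


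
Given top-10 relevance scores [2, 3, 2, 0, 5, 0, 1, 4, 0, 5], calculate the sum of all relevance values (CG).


Cumulative Gain = sum of relevance scores
Position 1: rel=2, running sum=2
Position 2: rel=3, running sum=5
Position 3: rel=2, running sum=7
Position 4: rel=0, running sum=7
Position 5: rel=5, running sum=12
Position 6: rel=0, running sum=12
Position 7: rel=1, running sum=13
Position 8: rel=4, running sum=17
Position 9: rel=0, running sum=17
Position 10: rel=5, running sum=22
CG = 22

22


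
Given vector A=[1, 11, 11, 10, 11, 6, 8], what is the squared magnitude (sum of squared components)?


|A|^2 = sum of squared components
A[0]^2 = 1^2 = 1
A[1]^2 = 11^2 = 121
A[2]^2 = 11^2 = 121
A[3]^2 = 10^2 = 100
A[4]^2 = 11^2 = 121
A[5]^2 = 6^2 = 36
A[6]^2 = 8^2 = 64
Sum = 1 + 121 + 121 + 100 + 121 + 36 + 64 = 564

564


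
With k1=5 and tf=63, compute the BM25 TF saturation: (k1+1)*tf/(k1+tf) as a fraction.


BM25 TF component = (k1+1)*tf / (k1+tf)
k1 = 5, tf = 63
Numerator = (5+1)*63 = 378
Denominator = 5 + 63 = 68
= 378/68 = 189/34

189/34


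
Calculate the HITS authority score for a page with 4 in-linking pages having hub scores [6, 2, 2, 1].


Authority = sum of hub scores of in-linkers
In-link 1: hub score = 6
In-link 2: hub score = 2
In-link 3: hub score = 2
In-link 4: hub score = 1
Authority = 6 + 2 + 2 + 1 = 11

11


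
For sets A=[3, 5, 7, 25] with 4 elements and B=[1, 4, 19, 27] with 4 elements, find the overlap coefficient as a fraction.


A intersect B = []
|A intersect B| = 0
min(|A|, |B|) = min(4, 4) = 4
Overlap = 0 / 4 = 0

0


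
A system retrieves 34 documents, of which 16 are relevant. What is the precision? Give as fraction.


Precision = relevant_retrieved / total_retrieved
= 16 / 34
= 16 / (16 + 18)
= 8/17

8/17


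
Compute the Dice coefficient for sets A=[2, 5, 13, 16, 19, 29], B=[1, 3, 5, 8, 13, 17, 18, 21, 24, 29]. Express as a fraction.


A intersect B = [5, 13, 29]
|A intersect B| = 3
|A| = 6, |B| = 10
Dice = 2*3 / (6+10)
= 6 / 16 = 3/8

3/8


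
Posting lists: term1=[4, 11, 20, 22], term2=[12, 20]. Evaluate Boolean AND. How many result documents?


Boolean AND: find intersection of posting lists
term1 docs: [4, 11, 20, 22]
term2 docs: [12, 20]
Intersection: [20]
|intersection| = 1

1


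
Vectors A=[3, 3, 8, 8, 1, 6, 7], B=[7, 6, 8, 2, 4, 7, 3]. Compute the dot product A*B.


Dot product = sum of element-wise products
A[0]*B[0] = 3*7 = 21
A[1]*B[1] = 3*6 = 18
A[2]*B[2] = 8*8 = 64
A[3]*B[3] = 8*2 = 16
A[4]*B[4] = 1*4 = 4
A[5]*B[5] = 6*7 = 42
A[6]*B[6] = 7*3 = 21
Sum = 21 + 18 + 64 + 16 + 4 + 42 + 21 = 186

186


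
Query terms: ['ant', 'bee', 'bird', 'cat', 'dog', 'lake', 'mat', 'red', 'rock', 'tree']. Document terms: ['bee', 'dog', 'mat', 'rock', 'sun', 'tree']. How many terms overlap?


Query terms: ['ant', 'bee', 'bird', 'cat', 'dog', 'lake', 'mat', 'red', 'rock', 'tree']
Document terms: ['bee', 'dog', 'mat', 'rock', 'sun', 'tree']
Common terms: ['bee', 'dog', 'mat', 'rock', 'tree']
Overlap count = 5

5


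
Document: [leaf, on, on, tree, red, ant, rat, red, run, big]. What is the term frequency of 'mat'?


Document has 10 words
Scanning for 'mat':
Term not found in document
Count = 0

0


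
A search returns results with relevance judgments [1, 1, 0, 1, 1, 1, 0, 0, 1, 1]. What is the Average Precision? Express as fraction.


Computing P@k for each relevant position:
Position 1: relevant, P@1 = 1/1 = 1
Position 2: relevant, P@2 = 2/2 = 1
Position 3: not relevant
Position 4: relevant, P@4 = 3/4 = 3/4
Position 5: relevant, P@5 = 4/5 = 4/5
Position 6: relevant, P@6 = 5/6 = 5/6
Position 7: not relevant
Position 8: not relevant
Position 9: relevant, P@9 = 6/9 = 2/3
Position 10: relevant, P@10 = 7/10 = 7/10
Sum of P@k = 1 + 1 + 3/4 + 4/5 + 5/6 + 2/3 + 7/10 = 23/4
AP = 23/4 / 7 = 23/28

23/28


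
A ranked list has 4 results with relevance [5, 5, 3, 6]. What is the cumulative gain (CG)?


Cumulative Gain = sum of relevance scores
Position 1: rel=5, running sum=5
Position 2: rel=5, running sum=10
Position 3: rel=3, running sum=13
Position 4: rel=6, running sum=19
CG = 19

19


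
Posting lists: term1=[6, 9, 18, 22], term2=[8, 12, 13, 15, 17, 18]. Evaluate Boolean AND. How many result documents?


Boolean AND: find intersection of posting lists
term1 docs: [6, 9, 18, 22]
term2 docs: [8, 12, 13, 15, 17, 18]
Intersection: [18]
|intersection| = 1

1


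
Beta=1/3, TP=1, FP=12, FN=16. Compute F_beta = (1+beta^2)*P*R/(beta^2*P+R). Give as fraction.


P = TP/(TP+FP) = 1/13 = 1/13
R = TP/(TP+FN) = 1/17 = 1/17
beta^2 = 1/3^2 = 1/9
(1 + beta^2) = 10/9
Numerator = (1+beta^2)*P*R = 10/1989
Denominator = beta^2*P + R = 1/117 + 1/17 = 134/1989
F_beta = 5/67

5/67


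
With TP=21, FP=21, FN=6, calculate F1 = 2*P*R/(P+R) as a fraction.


F1 = 2 * P * R / (P + R)
P = TP/(TP+FP) = 21/42 = 1/2
R = TP/(TP+FN) = 21/27 = 7/9
2 * P * R = 2 * 1/2 * 7/9 = 7/9
P + R = 1/2 + 7/9 = 23/18
F1 = 7/9 / 23/18 = 14/23

14/23


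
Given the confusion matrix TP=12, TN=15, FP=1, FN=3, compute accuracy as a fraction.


Accuracy = (TP + TN) / (TP + TN + FP + FN)
TP + TN = 12 + 15 = 27
Total = 12 + 15 + 1 + 3 = 31
Accuracy = 27 / 31 = 27/31

27/31


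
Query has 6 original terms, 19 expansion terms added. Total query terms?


Original terms: 6
Expansion terms: 19
Total = 6 + 19 = 25

25


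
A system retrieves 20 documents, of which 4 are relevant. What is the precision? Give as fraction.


Precision = relevant_retrieved / total_retrieved
= 4 / 20
= 4 / (4 + 16)
= 1/5

1/5


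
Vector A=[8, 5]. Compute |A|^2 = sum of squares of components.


|A|^2 = sum of squared components
A[0]^2 = 8^2 = 64
A[1]^2 = 5^2 = 25
Sum = 64 + 25 = 89

89


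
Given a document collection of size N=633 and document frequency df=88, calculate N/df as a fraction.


IDF ratio = N / df
= 633 / 88
= 633/88

633/88


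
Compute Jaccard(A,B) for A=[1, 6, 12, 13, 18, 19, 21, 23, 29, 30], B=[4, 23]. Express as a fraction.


A intersect B = [23]
|A intersect B| = 1
A union B = [1, 4, 6, 12, 13, 18, 19, 21, 23, 29, 30]
|A union B| = 11
Jaccard = 1/11 = 1/11

1/11


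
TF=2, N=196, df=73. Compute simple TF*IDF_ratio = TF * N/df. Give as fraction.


TF * (N/df)
= 2 * (196/73)
= 2 * 196/73
= 392/73

392/73


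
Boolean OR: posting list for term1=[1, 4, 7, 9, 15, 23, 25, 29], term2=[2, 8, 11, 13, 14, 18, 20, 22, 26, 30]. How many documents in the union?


Boolean OR: find union of posting lists
term1 docs: [1, 4, 7, 9, 15, 23, 25, 29]
term2 docs: [2, 8, 11, 13, 14, 18, 20, 22, 26, 30]
Union: [1, 2, 4, 7, 8, 9, 11, 13, 14, 15, 18, 20, 22, 23, 25, 26, 29, 30]
|union| = 18

18


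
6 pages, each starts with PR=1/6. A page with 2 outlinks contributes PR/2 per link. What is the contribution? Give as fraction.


Initial PR = 1/6 = 1/6
Outlinks = 2
Contribution per link = PR / outlinks
= 1/6 / 2
= 1/12

1/12


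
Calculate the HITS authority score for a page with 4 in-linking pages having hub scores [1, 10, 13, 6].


Authority = sum of hub scores of in-linkers
In-link 1: hub score = 1
In-link 2: hub score = 10
In-link 3: hub score = 13
In-link 4: hub score = 6
Authority = 1 + 10 + 13 + 6 = 30

30


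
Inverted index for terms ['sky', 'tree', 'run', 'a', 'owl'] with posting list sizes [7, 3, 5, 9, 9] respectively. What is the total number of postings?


Summing posting list sizes:
'sky': 7 postings
'tree': 3 postings
'run': 5 postings
'a': 9 postings
'owl': 9 postings
Total = 7 + 3 + 5 + 9 + 9 = 33

33


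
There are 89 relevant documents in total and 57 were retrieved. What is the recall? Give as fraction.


Recall = retrieved_relevant / total_relevant
= 57 / 89
= 57 / (57 + 32)
= 57/89

57/89


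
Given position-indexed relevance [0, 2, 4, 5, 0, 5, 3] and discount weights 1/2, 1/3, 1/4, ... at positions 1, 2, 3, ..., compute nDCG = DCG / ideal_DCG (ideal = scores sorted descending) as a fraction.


Position discount weights w_i = 1/(i+1) for i=1..7:
Weights = [1/2, 1/3, 1/4, 1/5, 1/6, 1/7, 1/8]
Actual relevance: [0, 2, 4, 5, 0, 5, 3]
DCG = 0/2 + 2/3 + 4/4 + 5/5 + 0/6 + 5/7 + 3/8 = 631/168
Ideal relevance (sorted desc): [5, 5, 4, 3, 2, 0, 0]
Ideal DCG = 5/2 + 5/3 + 4/4 + 3/5 + 2/6 + 0/7 + 0/8 = 61/10
nDCG = DCG / ideal_DCG = 631/168 / 61/10 = 3155/5124

3155/5124


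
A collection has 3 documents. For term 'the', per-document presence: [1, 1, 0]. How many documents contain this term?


Checking each document for 'the':
Doc 1: present
Doc 2: present
Doc 3: absent
df = sum of presences = 1 + 1 + 0 = 2

2


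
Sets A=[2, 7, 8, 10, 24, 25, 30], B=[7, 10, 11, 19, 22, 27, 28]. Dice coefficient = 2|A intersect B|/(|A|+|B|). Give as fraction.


A intersect B = [7, 10]
|A intersect B| = 2
|A| = 7, |B| = 7
Dice = 2*2 / (7+7)
= 4 / 14 = 2/7

2/7


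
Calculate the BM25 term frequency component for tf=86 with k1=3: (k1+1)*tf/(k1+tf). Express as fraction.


BM25 TF component = (k1+1)*tf / (k1+tf)
k1 = 3, tf = 86
Numerator = (3+1)*86 = 344
Denominator = 3 + 86 = 89
= 344/89 = 344/89

344/89


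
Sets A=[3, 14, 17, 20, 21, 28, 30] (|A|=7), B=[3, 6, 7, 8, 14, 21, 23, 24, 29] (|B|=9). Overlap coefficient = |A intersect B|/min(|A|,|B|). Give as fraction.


A intersect B = [3, 14, 21]
|A intersect B| = 3
min(|A|, |B|) = min(7, 9) = 7
Overlap = 3 / 7 = 3/7

3/7


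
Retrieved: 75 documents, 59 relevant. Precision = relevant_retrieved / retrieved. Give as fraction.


Precision = relevant_retrieved / total_retrieved
= 59 / 75
= 59 / (59 + 16)
= 59/75

59/75


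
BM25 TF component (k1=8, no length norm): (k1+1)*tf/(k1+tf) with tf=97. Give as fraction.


BM25 TF component = (k1+1)*tf / (k1+tf)
k1 = 8, tf = 97
Numerator = (8+1)*97 = 873
Denominator = 8 + 97 = 105
= 873/105 = 291/35

291/35
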